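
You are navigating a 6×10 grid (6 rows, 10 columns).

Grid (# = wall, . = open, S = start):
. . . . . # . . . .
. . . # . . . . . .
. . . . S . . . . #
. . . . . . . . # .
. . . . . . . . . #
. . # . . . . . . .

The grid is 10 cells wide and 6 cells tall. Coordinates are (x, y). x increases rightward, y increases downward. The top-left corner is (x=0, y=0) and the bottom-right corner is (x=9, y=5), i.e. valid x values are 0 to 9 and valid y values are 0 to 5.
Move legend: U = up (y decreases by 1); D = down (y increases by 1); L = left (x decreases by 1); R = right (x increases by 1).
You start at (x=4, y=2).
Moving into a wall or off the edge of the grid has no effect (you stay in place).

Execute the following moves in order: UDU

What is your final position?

Start: (x=4, y=2)
  U (up): (x=4, y=2) -> (x=4, y=1)
  D (down): (x=4, y=1) -> (x=4, y=2)
  U (up): (x=4, y=2) -> (x=4, y=1)
Final: (x=4, y=1)

Answer: Final position: (x=4, y=1)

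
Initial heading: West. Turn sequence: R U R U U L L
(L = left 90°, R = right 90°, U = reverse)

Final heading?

Start: West
  R (right (90° clockwise)) -> North
  U (U-turn (180°)) -> South
  R (right (90° clockwise)) -> West
  U (U-turn (180°)) -> East
  U (U-turn (180°)) -> West
  L (left (90° counter-clockwise)) -> South
  L (left (90° counter-clockwise)) -> East
Final: East

Answer: Final heading: East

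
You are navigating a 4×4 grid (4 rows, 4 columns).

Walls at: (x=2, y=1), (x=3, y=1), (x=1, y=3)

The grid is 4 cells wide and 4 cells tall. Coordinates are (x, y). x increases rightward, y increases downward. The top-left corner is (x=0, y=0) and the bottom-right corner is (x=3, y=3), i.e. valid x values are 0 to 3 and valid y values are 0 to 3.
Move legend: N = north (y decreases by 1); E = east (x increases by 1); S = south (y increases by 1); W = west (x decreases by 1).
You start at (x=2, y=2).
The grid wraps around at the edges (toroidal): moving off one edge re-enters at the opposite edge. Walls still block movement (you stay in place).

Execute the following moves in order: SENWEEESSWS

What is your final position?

Start: (x=2, y=2)
  S (south): (x=2, y=2) -> (x=2, y=3)
  E (east): (x=2, y=3) -> (x=3, y=3)
  N (north): (x=3, y=3) -> (x=3, y=2)
  W (west): (x=3, y=2) -> (x=2, y=2)
  E (east): (x=2, y=2) -> (x=3, y=2)
  E (east): (x=3, y=2) -> (x=0, y=2)
  E (east): (x=0, y=2) -> (x=1, y=2)
  S (south): blocked, stay at (x=1, y=2)
  S (south): blocked, stay at (x=1, y=2)
  W (west): (x=1, y=2) -> (x=0, y=2)
  S (south): (x=0, y=2) -> (x=0, y=3)
Final: (x=0, y=3)

Answer: Final position: (x=0, y=3)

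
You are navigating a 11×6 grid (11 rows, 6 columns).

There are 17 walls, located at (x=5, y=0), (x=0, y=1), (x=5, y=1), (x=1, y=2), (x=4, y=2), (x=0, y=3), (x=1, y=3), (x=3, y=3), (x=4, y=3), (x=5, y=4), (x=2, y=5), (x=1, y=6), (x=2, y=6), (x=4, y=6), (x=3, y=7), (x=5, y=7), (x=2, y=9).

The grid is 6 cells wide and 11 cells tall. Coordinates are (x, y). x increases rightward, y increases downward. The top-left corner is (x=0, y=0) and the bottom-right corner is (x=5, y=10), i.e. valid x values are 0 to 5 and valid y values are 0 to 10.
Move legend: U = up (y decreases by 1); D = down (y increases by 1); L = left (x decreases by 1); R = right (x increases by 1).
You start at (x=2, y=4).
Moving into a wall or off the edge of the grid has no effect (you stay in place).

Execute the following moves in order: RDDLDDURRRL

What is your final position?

Start: (x=2, y=4)
  R (right): (x=2, y=4) -> (x=3, y=4)
  D (down): (x=3, y=4) -> (x=3, y=5)
  D (down): (x=3, y=5) -> (x=3, y=6)
  L (left): blocked, stay at (x=3, y=6)
  D (down): blocked, stay at (x=3, y=6)
  D (down): blocked, stay at (x=3, y=6)
  U (up): (x=3, y=6) -> (x=3, y=5)
  R (right): (x=3, y=5) -> (x=4, y=5)
  R (right): (x=4, y=5) -> (x=5, y=5)
  R (right): blocked, stay at (x=5, y=5)
  L (left): (x=5, y=5) -> (x=4, y=5)
Final: (x=4, y=5)

Answer: Final position: (x=4, y=5)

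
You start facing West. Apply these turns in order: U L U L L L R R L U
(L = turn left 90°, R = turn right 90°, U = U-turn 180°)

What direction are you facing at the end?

Answer: Final heading: South

Derivation:
Start: West
  U (U-turn (180°)) -> East
  L (left (90° counter-clockwise)) -> North
  U (U-turn (180°)) -> South
  L (left (90° counter-clockwise)) -> East
  L (left (90° counter-clockwise)) -> North
  L (left (90° counter-clockwise)) -> West
  R (right (90° clockwise)) -> North
  R (right (90° clockwise)) -> East
  L (left (90° counter-clockwise)) -> North
  U (U-turn (180°)) -> South
Final: South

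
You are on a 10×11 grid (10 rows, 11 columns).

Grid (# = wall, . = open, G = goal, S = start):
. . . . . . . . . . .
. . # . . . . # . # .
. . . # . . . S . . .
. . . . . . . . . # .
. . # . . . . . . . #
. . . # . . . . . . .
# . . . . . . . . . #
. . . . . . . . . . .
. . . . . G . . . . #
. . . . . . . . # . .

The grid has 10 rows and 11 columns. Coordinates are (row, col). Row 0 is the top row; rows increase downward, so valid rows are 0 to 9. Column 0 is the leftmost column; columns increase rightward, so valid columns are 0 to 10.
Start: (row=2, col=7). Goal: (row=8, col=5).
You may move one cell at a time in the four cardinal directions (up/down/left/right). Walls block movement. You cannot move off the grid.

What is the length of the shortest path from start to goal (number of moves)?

BFS from (row=2, col=7) until reaching (row=8, col=5):
  Distance 0: (row=2, col=7)
  Distance 1: (row=2, col=6), (row=2, col=8), (row=3, col=7)
  Distance 2: (row=1, col=6), (row=1, col=8), (row=2, col=5), (row=2, col=9), (row=3, col=6), (row=3, col=8), (row=4, col=7)
  Distance 3: (row=0, col=6), (row=0, col=8), (row=1, col=5), (row=2, col=4), (row=2, col=10), (row=3, col=5), (row=4, col=6), (row=4, col=8), (row=5, col=7)
  Distance 4: (row=0, col=5), (row=0, col=7), (row=0, col=9), (row=1, col=4), (row=1, col=10), (row=3, col=4), (row=3, col=10), (row=4, col=5), (row=4, col=9), (row=5, col=6), (row=5, col=8), (row=6, col=7)
  Distance 5: (row=0, col=4), (row=0, col=10), (row=1, col=3), (row=3, col=3), (row=4, col=4), (row=5, col=5), (row=5, col=9), (row=6, col=6), (row=6, col=8), (row=7, col=7)
  Distance 6: (row=0, col=3), (row=3, col=2), (row=4, col=3), (row=5, col=4), (row=5, col=10), (row=6, col=5), (row=6, col=9), (row=7, col=6), (row=7, col=8), (row=8, col=7)
  Distance 7: (row=0, col=2), (row=2, col=2), (row=3, col=1), (row=6, col=4), (row=7, col=5), (row=7, col=9), (row=8, col=6), (row=8, col=8), (row=9, col=7)
  Distance 8: (row=0, col=1), (row=2, col=1), (row=3, col=0), (row=4, col=1), (row=6, col=3), (row=7, col=4), (row=7, col=10), (row=8, col=5), (row=8, col=9), (row=9, col=6)  <- goal reached here
One shortest path (8 moves): (row=2, col=7) -> (row=2, col=6) -> (row=2, col=5) -> (row=3, col=5) -> (row=4, col=5) -> (row=5, col=5) -> (row=6, col=5) -> (row=7, col=5) -> (row=8, col=5)

Answer: Shortest path length: 8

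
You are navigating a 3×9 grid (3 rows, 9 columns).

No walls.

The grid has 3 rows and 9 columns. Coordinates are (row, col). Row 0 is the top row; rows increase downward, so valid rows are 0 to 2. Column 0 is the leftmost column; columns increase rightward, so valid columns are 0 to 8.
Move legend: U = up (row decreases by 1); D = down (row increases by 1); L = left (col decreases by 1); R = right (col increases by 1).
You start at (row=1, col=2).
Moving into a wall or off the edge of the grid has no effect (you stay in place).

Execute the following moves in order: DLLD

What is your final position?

Answer: Final position: (row=2, col=0)

Derivation:
Start: (row=1, col=2)
  D (down): (row=1, col=2) -> (row=2, col=2)
  L (left): (row=2, col=2) -> (row=2, col=1)
  L (left): (row=2, col=1) -> (row=2, col=0)
  D (down): blocked, stay at (row=2, col=0)
Final: (row=2, col=0)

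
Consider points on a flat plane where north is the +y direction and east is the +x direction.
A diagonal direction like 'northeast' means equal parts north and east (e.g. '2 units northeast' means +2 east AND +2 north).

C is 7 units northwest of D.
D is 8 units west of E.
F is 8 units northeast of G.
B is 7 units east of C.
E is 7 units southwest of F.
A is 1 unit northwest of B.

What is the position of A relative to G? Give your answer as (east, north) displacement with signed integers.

Answer: A is at (east=-8, north=9) relative to G.

Derivation:
Place G at the origin (east=0, north=0).
  F is 8 units northeast of G: delta (east=+8, north=+8); F at (east=8, north=8).
  E is 7 units southwest of F: delta (east=-7, north=-7); E at (east=1, north=1).
  D is 8 units west of E: delta (east=-8, north=+0); D at (east=-7, north=1).
  C is 7 units northwest of D: delta (east=-7, north=+7); C at (east=-14, north=8).
  B is 7 units east of C: delta (east=+7, north=+0); B at (east=-7, north=8).
  A is 1 unit northwest of B: delta (east=-1, north=+1); A at (east=-8, north=9).
Therefore A relative to G: (east=-8, north=9).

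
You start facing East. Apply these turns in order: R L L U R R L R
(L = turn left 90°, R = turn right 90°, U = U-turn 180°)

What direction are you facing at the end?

Start: East
  R (right (90° clockwise)) -> South
  L (left (90° counter-clockwise)) -> East
  L (left (90° counter-clockwise)) -> North
  U (U-turn (180°)) -> South
  R (right (90° clockwise)) -> West
  R (right (90° clockwise)) -> North
  L (left (90° counter-clockwise)) -> West
  R (right (90° clockwise)) -> North
Final: North

Answer: Final heading: North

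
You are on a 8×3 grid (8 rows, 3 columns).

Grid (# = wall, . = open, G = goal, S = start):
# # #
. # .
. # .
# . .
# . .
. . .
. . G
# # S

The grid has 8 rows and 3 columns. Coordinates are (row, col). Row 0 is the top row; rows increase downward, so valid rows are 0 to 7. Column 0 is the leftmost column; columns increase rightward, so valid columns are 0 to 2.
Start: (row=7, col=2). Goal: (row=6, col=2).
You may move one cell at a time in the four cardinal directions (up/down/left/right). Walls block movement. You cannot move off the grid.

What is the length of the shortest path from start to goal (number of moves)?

Answer: Shortest path length: 1

Derivation:
BFS from (row=7, col=2) until reaching (row=6, col=2):
  Distance 0: (row=7, col=2)
  Distance 1: (row=6, col=2)  <- goal reached here
One shortest path (1 moves): (row=7, col=2) -> (row=6, col=2)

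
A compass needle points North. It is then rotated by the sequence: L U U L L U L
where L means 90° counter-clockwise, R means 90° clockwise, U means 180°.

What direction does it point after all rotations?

Answer: Final heading: South

Derivation:
Start: North
  L (left (90° counter-clockwise)) -> West
  U (U-turn (180°)) -> East
  U (U-turn (180°)) -> West
  L (left (90° counter-clockwise)) -> South
  L (left (90° counter-clockwise)) -> East
  U (U-turn (180°)) -> West
  L (left (90° counter-clockwise)) -> South
Final: South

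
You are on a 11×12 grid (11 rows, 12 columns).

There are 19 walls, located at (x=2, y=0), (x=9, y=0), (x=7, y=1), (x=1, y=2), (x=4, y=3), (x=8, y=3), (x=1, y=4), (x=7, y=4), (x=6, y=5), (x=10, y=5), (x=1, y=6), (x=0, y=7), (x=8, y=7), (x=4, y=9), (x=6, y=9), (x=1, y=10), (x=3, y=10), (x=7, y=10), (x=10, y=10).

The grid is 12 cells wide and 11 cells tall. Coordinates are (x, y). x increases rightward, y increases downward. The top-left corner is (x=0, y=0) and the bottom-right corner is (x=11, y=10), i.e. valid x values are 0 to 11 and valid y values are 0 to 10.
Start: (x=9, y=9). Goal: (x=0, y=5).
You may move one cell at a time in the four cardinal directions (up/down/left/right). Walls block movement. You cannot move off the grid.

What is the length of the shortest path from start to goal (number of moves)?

Answer: Shortest path length: 13

Derivation:
BFS from (x=9, y=9) until reaching (x=0, y=5):
  Distance 0: (x=9, y=9)
  Distance 1: (x=9, y=8), (x=8, y=9), (x=10, y=9), (x=9, y=10)
  Distance 2: (x=9, y=7), (x=8, y=8), (x=10, y=8), (x=7, y=9), (x=11, y=9), (x=8, y=10)
  Distance 3: (x=9, y=6), (x=10, y=7), (x=7, y=8), (x=11, y=8), (x=11, y=10)
  Distance 4: (x=9, y=5), (x=8, y=6), (x=10, y=6), (x=7, y=7), (x=11, y=7), (x=6, y=8)
  Distance 5: (x=9, y=4), (x=8, y=5), (x=7, y=6), (x=11, y=6), (x=6, y=7), (x=5, y=8)
  Distance 6: (x=9, y=3), (x=8, y=4), (x=10, y=4), (x=7, y=5), (x=11, y=5), (x=6, y=6), (x=5, y=7), (x=4, y=8), (x=5, y=9)
  Distance 7: (x=9, y=2), (x=10, y=3), (x=11, y=4), (x=5, y=6), (x=4, y=7), (x=3, y=8), (x=5, y=10)
  Distance 8: (x=9, y=1), (x=8, y=2), (x=10, y=2), (x=11, y=3), (x=5, y=5), (x=4, y=6), (x=3, y=7), (x=2, y=8), (x=3, y=9), (x=4, y=10), (x=6, y=10)
  Distance 9: (x=8, y=1), (x=10, y=1), (x=7, y=2), (x=11, y=2), (x=5, y=4), (x=4, y=5), (x=3, y=6), (x=2, y=7), (x=1, y=8), (x=2, y=9)
  Distance 10: (x=8, y=0), (x=10, y=0), (x=11, y=1), (x=6, y=2), (x=5, y=3), (x=7, y=3), (x=4, y=4), (x=6, y=4), (x=3, y=5), (x=2, y=6), (x=1, y=7), (x=0, y=8), (x=1, y=9), (x=2, y=10)
  Distance 11: (x=7, y=0), (x=11, y=0), (x=6, y=1), (x=5, y=2), (x=6, y=3), (x=3, y=4), (x=2, y=5), (x=0, y=9)
  Distance 12: (x=6, y=0), (x=5, y=1), (x=4, y=2), (x=3, y=3), (x=2, y=4), (x=1, y=5), (x=0, y=10)
  Distance 13: (x=5, y=0), (x=4, y=1), (x=3, y=2), (x=2, y=3), (x=0, y=5)  <- goal reached here
One shortest path (13 moves): (x=9, y=9) -> (x=8, y=9) -> (x=7, y=9) -> (x=7, y=8) -> (x=6, y=8) -> (x=5, y=8) -> (x=4, y=8) -> (x=3, y=8) -> (x=2, y=8) -> (x=2, y=7) -> (x=2, y=6) -> (x=2, y=5) -> (x=1, y=5) -> (x=0, y=5)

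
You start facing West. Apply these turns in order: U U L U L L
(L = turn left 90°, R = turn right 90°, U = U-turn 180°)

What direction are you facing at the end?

Answer: Final heading: South

Derivation:
Start: West
  U (U-turn (180°)) -> East
  U (U-turn (180°)) -> West
  L (left (90° counter-clockwise)) -> South
  U (U-turn (180°)) -> North
  L (left (90° counter-clockwise)) -> West
  L (left (90° counter-clockwise)) -> South
Final: South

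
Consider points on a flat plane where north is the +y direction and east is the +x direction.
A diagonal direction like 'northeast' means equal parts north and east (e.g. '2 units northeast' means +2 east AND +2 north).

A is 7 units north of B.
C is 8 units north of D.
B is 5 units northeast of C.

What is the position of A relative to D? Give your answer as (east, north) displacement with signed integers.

Answer: A is at (east=5, north=20) relative to D.

Derivation:
Place D at the origin (east=0, north=0).
  C is 8 units north of D: delta (east=+0, north=+8); C at (east=0, north=8).
  B is 5 units northeast of C: delta (east=+5, north=+5); B at (east=5, north=13).
  A is 7 units north of B: delta (east=+0, north=+7); A at (east=5, north=20).
Therefore A relative to D: (east=5, north=20).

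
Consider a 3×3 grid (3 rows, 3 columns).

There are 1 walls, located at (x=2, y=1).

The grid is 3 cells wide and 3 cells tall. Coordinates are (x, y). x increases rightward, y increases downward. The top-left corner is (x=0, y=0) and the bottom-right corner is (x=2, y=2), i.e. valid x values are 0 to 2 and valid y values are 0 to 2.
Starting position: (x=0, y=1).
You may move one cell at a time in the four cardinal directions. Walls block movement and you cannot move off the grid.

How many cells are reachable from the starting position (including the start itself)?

Answer: Reachable cells: 8

Derivation:
BFS flood-fill from (x=0, y=1):
  Distance 0: (x=0, y=1)
  Distance 1: (x=0, y=0), (x=1, y=1), (x=0, y=2)
  Distance 2: (x=1, y=0), (x=1, y=2)
  Distance 3: (x=2, y=0), (x=2, y=2)
Total reachable: 8 (grid has 8 open cells total)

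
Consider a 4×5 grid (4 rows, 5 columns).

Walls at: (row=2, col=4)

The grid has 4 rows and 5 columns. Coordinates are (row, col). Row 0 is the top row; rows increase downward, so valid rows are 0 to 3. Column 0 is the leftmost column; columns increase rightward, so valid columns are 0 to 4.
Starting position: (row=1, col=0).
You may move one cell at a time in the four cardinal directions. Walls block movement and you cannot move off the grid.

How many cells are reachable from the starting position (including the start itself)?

Answer: Reachable cells: 19

Derivation:
BFS flood-fill from (row=1, col=0):
  Distance 0: (row=1, col=0)
  Distance 1: (row=0, col=0), (row=1, col=1), (row=2, col=0)
  Distance 2: (row=0, col=1), (row=1, col=2), (row=2, col=1), (row=3, col=0)
  Distance 3: (row=0, col=2), (row=1, col=3), (row=2, col=2), (row=3, col=1)
  Distance 4: (row=0, col=3), (row=1, col=4), (row=2, col=3), (row=3, col=2)
  Distance 5: (row=0, col=4), (row=3, col=3)
  Distance 6: (row=3, col=4)
Total reachable: 19 (grid has 19 open cells total)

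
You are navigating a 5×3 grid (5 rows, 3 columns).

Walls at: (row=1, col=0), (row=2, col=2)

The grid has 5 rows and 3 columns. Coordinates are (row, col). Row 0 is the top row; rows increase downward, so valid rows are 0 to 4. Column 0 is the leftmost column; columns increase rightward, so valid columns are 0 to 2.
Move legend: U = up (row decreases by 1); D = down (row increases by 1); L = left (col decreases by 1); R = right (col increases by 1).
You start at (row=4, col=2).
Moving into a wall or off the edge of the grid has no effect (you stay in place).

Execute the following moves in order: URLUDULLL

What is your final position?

Answer: Final position: (row=2, col=0)

Derivation:
Start: (row=4, col=2)
  U (up): (row=4, col=2) -> (row=3, col=2)
  R (right): blocked, stay at (row=3, col=2)
  L (left): (row=3, col=2) -> (row=3, col=1)
  U (up): (row=3, col=1) -> (row=2, col=1)
  D (down): (row=2, col=1) -> (row=3, col=1)
  U (up): (row=3, col=1) -> (row=2, col=1)
  L (left): (row=2, col=1) -> (row=2, col=0)
  L (left): blocked, stay at (row=2, col=0)
  L (left): blocked, stay at (row=2, col=0)
Final: (row=2, col=0)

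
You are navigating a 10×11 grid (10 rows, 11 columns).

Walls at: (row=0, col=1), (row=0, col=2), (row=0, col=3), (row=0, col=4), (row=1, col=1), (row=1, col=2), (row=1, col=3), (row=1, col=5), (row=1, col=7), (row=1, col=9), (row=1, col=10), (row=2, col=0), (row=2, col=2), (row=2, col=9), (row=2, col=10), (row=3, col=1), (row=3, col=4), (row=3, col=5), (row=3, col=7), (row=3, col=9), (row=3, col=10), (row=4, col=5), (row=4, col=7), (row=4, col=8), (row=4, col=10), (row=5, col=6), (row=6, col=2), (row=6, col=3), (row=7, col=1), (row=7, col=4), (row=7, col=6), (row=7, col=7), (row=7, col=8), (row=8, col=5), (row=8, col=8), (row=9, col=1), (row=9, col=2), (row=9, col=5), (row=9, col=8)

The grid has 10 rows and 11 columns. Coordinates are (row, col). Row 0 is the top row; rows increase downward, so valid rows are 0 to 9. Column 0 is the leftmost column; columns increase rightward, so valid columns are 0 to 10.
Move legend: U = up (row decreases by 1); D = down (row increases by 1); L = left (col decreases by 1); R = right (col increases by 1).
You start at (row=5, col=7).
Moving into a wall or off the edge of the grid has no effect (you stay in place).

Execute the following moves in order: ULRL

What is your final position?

Start: (row=5, col=7)
  U (up): blocked, stay at (row=5, col=7)
  L (left): blocked, stay at (row=5, col=7)
  R (right): (row=5, col=7) -> (row=5, col=8)
  L (left): (row=5, col=8) -> (row=5, col=7)
Final: (row=5, col=7)

Answer: Final position: (row=5, col=7)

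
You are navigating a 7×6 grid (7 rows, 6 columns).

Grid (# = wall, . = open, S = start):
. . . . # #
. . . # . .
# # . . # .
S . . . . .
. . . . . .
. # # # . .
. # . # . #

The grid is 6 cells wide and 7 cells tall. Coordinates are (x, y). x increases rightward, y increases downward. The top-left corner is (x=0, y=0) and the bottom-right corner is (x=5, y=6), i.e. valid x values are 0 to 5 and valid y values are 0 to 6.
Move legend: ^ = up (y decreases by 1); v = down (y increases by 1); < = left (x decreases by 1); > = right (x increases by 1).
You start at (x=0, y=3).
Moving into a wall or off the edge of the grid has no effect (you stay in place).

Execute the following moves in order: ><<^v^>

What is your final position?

Answer: Final position: (x=1, y=3)

Derivation:
Start: (x=0, y=3)
  > (right): (x=0, y=3) -> (x=1, y=3)
  < (left): (x=1, y=3) -> (x=0, y=3)
  < (left): blocked, stay at (x=0, y=3)
  ^ (up): blocked, stay at (x=0, y=3)
  v (down): (x=0, y=3) -> (x=0, y=4)
  ^ (up): (x=0, y=4) -> (x=0, y=3)
  > (right): (x=0, y=3) -> (x=1, y=3)
Final: (x=1, y=3)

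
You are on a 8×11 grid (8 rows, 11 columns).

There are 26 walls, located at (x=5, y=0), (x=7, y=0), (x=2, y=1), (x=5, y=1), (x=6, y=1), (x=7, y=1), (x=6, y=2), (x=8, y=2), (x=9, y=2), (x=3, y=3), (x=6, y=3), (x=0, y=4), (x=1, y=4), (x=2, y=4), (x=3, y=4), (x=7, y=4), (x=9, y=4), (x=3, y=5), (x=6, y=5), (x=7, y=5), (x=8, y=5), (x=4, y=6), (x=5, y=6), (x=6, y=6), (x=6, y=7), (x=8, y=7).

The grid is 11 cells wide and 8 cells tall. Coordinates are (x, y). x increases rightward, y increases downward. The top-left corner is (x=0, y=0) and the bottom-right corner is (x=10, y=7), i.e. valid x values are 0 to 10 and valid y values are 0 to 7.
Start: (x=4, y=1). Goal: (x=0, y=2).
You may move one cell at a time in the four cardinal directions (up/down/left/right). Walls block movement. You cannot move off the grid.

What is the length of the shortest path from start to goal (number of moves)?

Answer: Shortest path length: 5

Derivation:
BFS from (x=4, y=1) until reaching (x=0, y=2):
  Distance 0: (x=4, y=1)
  Distance 1: (x=4, y=0), (x=3, y=1), (x=4, y=2)
  Distance 2: (x=3, y=0), (x=3, y=2), (x=5, y=2), (x=4, y=3)
  Distance 3: (x=2, y=0), (x=2, y=2), (x=5, y=3), (x=4, y=4)
  Distance 4: (x=1, y=0), (x=1, y=2), (x=2, y=3), (x=5, y=4), (x=4, y=5)
  Distance 5: (x=0, y=0), (x=1, y=1), (x=0, y=2), (x=1, y=3), (x=6, y=4), (x=5, y=5)  <- goal reached here
One shortest path (5 moves): (x=4, y=1) -> (x=3, y=1) -> (x=3, y=2) -> (x=2, y=2) -> (x=1, y=2) -> (x=0, y=2)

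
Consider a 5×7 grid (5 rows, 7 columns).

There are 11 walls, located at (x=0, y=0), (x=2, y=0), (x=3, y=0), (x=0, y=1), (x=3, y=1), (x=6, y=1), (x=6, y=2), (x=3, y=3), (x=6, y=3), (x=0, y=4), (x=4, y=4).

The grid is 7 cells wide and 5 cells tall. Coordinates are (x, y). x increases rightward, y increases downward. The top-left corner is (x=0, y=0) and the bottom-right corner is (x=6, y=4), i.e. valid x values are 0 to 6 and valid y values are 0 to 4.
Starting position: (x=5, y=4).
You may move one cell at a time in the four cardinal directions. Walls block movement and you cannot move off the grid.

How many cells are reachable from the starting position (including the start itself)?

Answer: Reachable cells: 24

Derivation:
BFS flood-fill from (x=5, y=4):
  Distance 0: (x=5, y=4)
  Distance 1: (x=5, y=3), (x=6, y=4)
  Distance 2: (x=5, y=2), (x=4, y=3)
  Distance 3: (x=5, y=1), (x=4, y=2)
  Distance 4: (x=5, y=0), (x=4, y=1), (x=3, y=2)
  Distance 5: (x=4, y=0), (x=6, y=0), (x=2, y=2)
  Distance 6: (x=2, y=1), (x=1, y=2), (x=2, y=3)
  Distance 7: (x=1, y=1), (x=0, y=2), (x=1, y=3), (x=2, y=4)
  Distance 8: (x=1, y=0), (x=0, y=3), (x=1, y=4), (x=3, y=4)
Total reachable: 24 (grid has 24 open cells total)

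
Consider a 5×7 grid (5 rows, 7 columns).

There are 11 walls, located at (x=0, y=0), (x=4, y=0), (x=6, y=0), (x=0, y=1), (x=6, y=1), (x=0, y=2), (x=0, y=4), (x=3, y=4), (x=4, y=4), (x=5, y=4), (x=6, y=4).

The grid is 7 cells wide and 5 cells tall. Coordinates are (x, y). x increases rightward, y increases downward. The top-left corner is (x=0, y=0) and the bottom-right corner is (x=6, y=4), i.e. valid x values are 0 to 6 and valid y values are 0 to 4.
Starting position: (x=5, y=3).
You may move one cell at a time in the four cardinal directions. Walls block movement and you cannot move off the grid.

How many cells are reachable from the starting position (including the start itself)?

BFS flood-fill from (x=5, y=3):
  Distance 0: (x=5, y=3)
  Distance 1: (x=5, y=2), (x=4, y=3), (x=6, y=3)
  Distance 2: (x=5, y=1), (x=4, y=2), (x=6, y=2), (x=3, y=3)
  Distance 3: (x=5, y=0), (x=4, y=1), (x=3, y=2), (x=2, y=3)
  Distance 4: (x=3, y=1), (x=2, y=2), (x=1, y=3), (x=2, y=4)
  Distance 5: (x=3, y=0), (x=2, y=1), (x=1, y=2), (x=0, y=3), (x=1, y=4)
  Distance 6: (x=2, y=0), (x=1, y=1)
  Distance 7: (x=1, y=0)
Total reachable: 24 (grid has 24 open cells total)

Answer: Reachable cells: 24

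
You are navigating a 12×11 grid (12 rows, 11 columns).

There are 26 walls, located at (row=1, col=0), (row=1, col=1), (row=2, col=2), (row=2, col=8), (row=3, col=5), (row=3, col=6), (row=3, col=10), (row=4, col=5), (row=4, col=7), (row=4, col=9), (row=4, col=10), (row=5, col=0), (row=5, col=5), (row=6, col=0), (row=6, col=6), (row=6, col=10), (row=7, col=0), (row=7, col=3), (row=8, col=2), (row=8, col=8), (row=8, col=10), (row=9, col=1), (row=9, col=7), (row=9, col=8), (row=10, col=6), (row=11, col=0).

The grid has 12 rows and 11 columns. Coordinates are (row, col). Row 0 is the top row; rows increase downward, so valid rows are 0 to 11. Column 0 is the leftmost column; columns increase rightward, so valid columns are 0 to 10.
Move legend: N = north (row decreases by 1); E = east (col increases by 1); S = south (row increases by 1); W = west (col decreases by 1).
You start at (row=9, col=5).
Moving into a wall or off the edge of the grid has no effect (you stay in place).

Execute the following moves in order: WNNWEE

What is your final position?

Start: (row=9, col=5)
  W (west): (row=9, col=5) -> (row=9, col=4)
  N (north): (row=9, col=4) -> (row=8, col=4)
  N (north): (row=8, col=4) -> (row=7, col=4)
  W (west): blocked, stay at (row=7, col=4)
  E (east): (row=7, col=4) -> (row=7, col=5)
  E (east): (row=7, col=5) -> (row=7, col=6)
Final: (row=7, col=6)

Answer: Final position: (row=7, col=6)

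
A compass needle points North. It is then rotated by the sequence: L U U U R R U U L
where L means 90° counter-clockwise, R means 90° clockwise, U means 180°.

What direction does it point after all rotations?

Answer: Final heading: South

Derivation:
Start: North
  L (left (90° counter-clockwise)) -> West
  U (U-turn (180°)) -> East
  U (U-turn (180°)) -> West
  U (U-turn (180°)) -> East
  R (right (90° clockwise)) -> South
  R (right (90° clockwise)) -> West
  U (U-turn (180°)) -> East
  U (U-turn (180°)) -> West
  L (left (90° counter-clockwise)) -> South
Final: South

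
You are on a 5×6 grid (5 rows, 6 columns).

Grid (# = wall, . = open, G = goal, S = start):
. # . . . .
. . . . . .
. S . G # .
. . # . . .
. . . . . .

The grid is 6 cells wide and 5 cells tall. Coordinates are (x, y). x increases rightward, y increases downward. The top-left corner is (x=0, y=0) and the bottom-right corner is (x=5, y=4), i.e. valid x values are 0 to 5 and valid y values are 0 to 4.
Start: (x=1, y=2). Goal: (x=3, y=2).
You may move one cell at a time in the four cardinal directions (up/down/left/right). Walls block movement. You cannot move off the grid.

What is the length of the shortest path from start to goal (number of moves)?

Answer: Shortest path length: 2

Derivation:
BFS from (x=1, y=2) until reaching (x=3, y=2):
  Distance 0: (x=1, y=2)
  Distance 1: (x=1, y=1), (x=0, y=2), (x=2, y=2), (x=1, y=3)
  Distance 2: (x=0, y=1), (x=2, y=1), (x=3, y=2), (x=0, y=3), (x=1, y=4)  <- goal reached here
One shortest path (2 moves): (x=1, y=2) -> (x=2, y=2) -> (x=3, y=2)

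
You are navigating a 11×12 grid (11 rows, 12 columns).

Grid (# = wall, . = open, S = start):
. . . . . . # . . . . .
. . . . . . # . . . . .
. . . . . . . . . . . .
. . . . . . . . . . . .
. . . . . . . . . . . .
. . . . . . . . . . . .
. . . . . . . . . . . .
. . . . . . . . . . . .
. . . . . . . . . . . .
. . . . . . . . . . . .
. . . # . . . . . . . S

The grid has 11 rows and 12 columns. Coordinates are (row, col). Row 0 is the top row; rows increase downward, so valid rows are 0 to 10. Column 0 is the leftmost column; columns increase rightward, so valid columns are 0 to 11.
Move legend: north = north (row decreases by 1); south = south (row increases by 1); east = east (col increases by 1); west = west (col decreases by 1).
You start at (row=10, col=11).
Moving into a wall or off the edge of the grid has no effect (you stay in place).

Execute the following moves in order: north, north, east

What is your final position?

Start: (row=10, col=11)
  north (north): (row=10, col=11) -> (row=9, col=11)
  north (north): (row=9, col=11) -> (row=8, col=11)
  east (east): blocked, stay at (row=8, col=11)
Final: (row=8, col=11)

Answer: Final position: (row=8, col=11)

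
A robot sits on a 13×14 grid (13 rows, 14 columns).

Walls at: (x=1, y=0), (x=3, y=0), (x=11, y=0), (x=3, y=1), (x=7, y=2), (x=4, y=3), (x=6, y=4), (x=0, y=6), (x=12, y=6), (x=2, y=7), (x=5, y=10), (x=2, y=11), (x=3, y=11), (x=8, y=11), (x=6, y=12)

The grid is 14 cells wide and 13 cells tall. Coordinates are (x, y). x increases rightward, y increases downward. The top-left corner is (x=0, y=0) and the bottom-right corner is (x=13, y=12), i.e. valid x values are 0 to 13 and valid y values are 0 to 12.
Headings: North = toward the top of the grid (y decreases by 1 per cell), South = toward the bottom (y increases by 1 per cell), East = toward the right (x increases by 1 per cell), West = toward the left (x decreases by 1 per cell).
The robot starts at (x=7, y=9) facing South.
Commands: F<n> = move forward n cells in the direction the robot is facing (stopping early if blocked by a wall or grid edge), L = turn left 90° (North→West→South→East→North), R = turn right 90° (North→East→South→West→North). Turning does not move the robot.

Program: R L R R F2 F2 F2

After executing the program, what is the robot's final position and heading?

Start: (x=7, y=9), facing South
  R: turn right, now facing West
  L: turn left, now facing South
  R: turn right, now facing West
  R: turn right, now facing North
  F2: move forward 2, now at (x=7, y=7)
  F2: move forward 2, now at (x=7, y=5)
  F2: move forward 2, now at (x=7, y=3)
Final: (x=7, y=3), facing North

Answer: Final position: (x=7, y=3), facing North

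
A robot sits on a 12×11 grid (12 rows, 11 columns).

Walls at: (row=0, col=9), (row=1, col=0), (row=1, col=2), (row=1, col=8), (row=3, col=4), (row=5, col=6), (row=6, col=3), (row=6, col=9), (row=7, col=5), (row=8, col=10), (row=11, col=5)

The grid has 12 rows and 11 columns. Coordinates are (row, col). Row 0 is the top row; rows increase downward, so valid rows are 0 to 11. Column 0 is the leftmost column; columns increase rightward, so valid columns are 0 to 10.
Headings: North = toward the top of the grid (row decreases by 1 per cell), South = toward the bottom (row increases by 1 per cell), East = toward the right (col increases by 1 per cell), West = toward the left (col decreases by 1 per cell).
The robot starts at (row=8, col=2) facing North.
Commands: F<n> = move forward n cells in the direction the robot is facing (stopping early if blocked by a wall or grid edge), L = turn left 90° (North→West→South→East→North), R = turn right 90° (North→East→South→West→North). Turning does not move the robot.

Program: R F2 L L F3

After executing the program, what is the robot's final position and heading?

Start: (row=8, col=2), facing North
  R: turn right, now facing East
  F2: move forward 2, now at (row=8, col=4)
  L: turn left, now facing North
  L: turn left, now facing West
  F3: move forward 3, now at (row=8, col=1)
Final: (row=8, col=1), facing West

Answer: Final position: (row=8, col=1), facing West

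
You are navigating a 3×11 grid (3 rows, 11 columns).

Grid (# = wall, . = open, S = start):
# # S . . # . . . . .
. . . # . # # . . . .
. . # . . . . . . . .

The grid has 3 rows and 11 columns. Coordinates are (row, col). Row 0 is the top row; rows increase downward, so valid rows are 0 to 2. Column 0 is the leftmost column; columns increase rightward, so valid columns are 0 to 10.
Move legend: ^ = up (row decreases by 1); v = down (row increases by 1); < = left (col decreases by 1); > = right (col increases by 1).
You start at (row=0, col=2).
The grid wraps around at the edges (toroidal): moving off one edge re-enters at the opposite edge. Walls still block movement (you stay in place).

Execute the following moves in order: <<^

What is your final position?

Start: (row=0, col=2)
  < (left): blocked, stay at (row=0, col=2)
  < (left): blocked, stay at (row=0, col=2)
  ^ (up): blocked, stay at (row=0, col=2)
Final: (row=0, col=2)

Answer: Final position: (row=0, col=2)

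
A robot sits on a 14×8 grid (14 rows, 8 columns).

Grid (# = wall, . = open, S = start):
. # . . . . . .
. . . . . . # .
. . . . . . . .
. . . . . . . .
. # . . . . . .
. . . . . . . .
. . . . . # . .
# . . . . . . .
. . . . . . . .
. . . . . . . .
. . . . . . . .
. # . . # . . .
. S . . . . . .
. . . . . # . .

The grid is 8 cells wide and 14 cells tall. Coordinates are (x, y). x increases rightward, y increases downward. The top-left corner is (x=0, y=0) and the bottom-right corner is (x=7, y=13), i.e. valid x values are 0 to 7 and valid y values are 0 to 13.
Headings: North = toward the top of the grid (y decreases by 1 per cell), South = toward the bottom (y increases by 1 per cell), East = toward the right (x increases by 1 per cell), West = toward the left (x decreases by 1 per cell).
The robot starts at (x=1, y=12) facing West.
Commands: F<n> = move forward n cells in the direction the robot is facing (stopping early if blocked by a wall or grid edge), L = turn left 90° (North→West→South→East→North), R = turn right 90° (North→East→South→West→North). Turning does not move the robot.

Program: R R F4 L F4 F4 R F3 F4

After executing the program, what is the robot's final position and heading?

Answer: Final position: (x=7, y=7), facing East

Derivation:
Start: (x=1, y=12), facing West
  R: turn right, now facing North
  R: turn right, now facing East
  F4: move forward 4, now at (x=5, y=12)
  L: turn left, now facing North
  F4: move forward 4, now at (x=5, y=8)
  F4: move forward 1/4 (blocked), now at (x=5, y=7)
  R: turn right, now facing East
  F3: move forward 2/3 (blocked), now at (x=7, y=7)
  F4: move forward 0/4 (blocked), now at (x=7, y=7)
Final: (x=7, y=7), facing East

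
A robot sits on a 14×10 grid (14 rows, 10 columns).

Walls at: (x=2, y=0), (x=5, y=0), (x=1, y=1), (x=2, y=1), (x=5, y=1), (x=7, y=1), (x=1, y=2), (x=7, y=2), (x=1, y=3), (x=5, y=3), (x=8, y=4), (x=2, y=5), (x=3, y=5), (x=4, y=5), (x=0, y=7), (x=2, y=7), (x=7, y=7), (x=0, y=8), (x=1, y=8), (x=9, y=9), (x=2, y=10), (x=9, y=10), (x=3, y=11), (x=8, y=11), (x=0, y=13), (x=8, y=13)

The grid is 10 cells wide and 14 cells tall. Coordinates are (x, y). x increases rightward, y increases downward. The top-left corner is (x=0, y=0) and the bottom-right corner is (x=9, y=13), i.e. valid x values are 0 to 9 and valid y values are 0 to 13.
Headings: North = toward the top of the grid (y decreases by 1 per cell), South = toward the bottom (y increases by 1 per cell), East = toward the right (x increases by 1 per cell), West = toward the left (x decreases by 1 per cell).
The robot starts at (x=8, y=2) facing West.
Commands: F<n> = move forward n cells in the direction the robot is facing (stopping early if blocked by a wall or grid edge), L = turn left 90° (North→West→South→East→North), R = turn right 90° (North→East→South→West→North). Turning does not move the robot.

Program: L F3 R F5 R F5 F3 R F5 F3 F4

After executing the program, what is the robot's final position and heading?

Start: (x=8, y=2), facing West
  L: turn left, now facing South
  F3: move forward 1/3 (blocked), now at (x=8, y=3)
  R: turn right, now facing West
  F5: move forward 2/5 (blocked), now at (x=6, y=3)
  R: turn right, now facing North
  F5: move forward 3/5 (blocked), now at (x=6, y=0)
  F3: move forward 0/3 (blocked), now at (x=6, y=0)
  R: turn right, now facing East
  F5: move forward 3/5 (blocked), now at (x=9, y=0)
  F3: move forward 0/3 (blocked), now at (x=9, y=0)
  F4: move forward 0/4 (blocked), now at (x=9, y=0)
Final: (x=9, y=0), facing East

Answer: Final position: (x=9, y=0), facing East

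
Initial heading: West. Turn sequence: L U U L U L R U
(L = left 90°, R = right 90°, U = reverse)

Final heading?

Start: West
  L (left (90° counter-clockwise)) -> South
  U (U-turn (180°)) -> North
  U (U-turn (180°)) -> South
  L (left (90° counter-clockwise)) -> East
  U (U-turn (180°)) -> West
  L (left (90° counter-clockwise)) -> South
  R (right (90° clockwise)) -> West
  U (U-turn (180°)) -> East
Final: East

Answer: Final heading: East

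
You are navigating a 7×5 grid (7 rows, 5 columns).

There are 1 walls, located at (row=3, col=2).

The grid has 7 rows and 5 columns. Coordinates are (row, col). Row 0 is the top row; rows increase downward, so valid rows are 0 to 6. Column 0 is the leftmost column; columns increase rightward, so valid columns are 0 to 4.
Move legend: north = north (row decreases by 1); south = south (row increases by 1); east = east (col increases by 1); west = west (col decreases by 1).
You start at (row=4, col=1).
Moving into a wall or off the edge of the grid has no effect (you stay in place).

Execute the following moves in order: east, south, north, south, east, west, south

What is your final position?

Answer: Final position: (row=6, col=2)

Derivation:
Start: (row=4, col=1)
  east (east): (row=4, col=1) -> (row=4, col=2)
  south (south): (row=4, col=2) -> (row=5, col=2)
  north (north): (row=5, col=2) -> (row=4, col=2)
  south (south): (row=4, col=2) -> (row=5, col=2)
  east (east): (row=5, col=2) -> (row=5, col=3)
  west (west): (row=5, col=3) -> (row=5, col=2)
  south (south): (row=5, col=2) -> (row=6, col=2)
Final: (row=6, col=2)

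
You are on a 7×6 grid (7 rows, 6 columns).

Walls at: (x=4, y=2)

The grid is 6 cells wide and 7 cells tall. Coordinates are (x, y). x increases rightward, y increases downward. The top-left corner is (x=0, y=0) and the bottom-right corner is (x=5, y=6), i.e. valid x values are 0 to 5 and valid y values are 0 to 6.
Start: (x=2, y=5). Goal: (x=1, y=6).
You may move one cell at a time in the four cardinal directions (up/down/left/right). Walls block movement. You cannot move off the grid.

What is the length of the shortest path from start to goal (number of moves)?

BFS from (x=2, y=5) until reaching (x=1, y=6):
  Distance 0: (x=2, y=5)
  Distance 1: (x=2, y=4), (x=1, y=5), (x=3, y=5), (x=2, y=6)
  Distance 2: (x=2, y=3), (x=1, y=4), (x=3, y=4), (x=0, y=5), (x=4, y=5), (x=1, y=6), (x=3, y=6)  <- goal reached here
One shortest path (2 moves): (x=2, y=5) -> (x=1, y=5) -> (x=1, y=6)

Answer: Shortest path length: 2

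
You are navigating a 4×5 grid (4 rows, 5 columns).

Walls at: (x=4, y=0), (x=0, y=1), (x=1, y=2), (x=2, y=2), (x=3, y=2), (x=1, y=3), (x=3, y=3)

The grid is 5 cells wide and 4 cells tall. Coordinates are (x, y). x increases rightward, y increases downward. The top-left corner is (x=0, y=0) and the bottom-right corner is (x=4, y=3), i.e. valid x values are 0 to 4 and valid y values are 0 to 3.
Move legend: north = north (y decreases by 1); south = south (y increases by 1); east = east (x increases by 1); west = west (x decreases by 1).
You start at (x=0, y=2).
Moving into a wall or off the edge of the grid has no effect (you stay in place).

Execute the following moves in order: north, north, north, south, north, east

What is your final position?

Start: (x=0, y=2)
  [×3]north (north): blocked, stay at (x=0, y=2)
  south (south): (x=0, y=2) -> (x=0, y=3)
  north (north): (x=0, y=3) -> (x=0, y=2)
  east (east): blocked, stay at (x=0, y=2)
Final: (x=0, y=2)

Answer: Final position: (x=0, y=2)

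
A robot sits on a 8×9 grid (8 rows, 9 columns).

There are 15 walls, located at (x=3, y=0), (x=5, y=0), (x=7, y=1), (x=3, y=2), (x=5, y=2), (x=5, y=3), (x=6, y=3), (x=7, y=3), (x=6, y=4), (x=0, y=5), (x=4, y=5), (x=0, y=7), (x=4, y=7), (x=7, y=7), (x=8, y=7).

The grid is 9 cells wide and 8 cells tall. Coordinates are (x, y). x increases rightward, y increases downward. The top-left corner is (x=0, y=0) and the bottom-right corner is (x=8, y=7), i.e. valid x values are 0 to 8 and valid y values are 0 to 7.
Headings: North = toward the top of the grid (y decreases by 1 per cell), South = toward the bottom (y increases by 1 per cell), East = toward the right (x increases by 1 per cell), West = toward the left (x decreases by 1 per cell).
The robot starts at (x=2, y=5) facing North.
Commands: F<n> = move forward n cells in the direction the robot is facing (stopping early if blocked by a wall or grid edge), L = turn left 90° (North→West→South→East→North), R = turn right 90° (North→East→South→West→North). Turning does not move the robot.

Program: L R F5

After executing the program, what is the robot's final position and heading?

Start: (x=2, y=5), facing North
  L: turn left, now facing West
  R: turn right, now facing North
  F5: move forward 5, now at (x=2, y=0)
Final: (x=2, y=0), facing North

Answer: Final position: (x=2, y=0), facing North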